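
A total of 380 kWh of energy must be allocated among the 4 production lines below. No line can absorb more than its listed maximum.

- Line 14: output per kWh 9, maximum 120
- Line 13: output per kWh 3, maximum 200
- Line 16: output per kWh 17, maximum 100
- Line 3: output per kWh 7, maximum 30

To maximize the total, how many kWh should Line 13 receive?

Order the production lines by output per kWh: Line 16 17 > Line 14 9 > Line 3 7 > Line 13 3.
Line 16 takes 100 to reach its cap of 100 ; 280 left.
Line 14 takes 120 to reach its cap of 120 ; 160 left.
Give Line 3 30 to hit its cap of 30 ; 130 left.
Line 13 has room for 200 but only 130 remain, so it gets 130.

130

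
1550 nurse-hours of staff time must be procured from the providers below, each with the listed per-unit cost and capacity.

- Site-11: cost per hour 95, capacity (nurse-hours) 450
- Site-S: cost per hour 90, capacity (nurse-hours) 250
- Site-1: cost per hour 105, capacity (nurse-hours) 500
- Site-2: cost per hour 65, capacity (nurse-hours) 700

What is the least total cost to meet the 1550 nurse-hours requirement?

Use providers in increasing cost order.
Site-2 at 65: take all 700 nurse-hours → 850 still needed.
Site-S at 90: take all 250 nurse-hours → 600 still needed.
Site-11 (95): use full 450 → 150 nurse-hours to go.
Take 150 from Site-1 at 105 to finish.
Cost = 700×65 + 250×90 + 450×95 + 150×105 = 126500.

126500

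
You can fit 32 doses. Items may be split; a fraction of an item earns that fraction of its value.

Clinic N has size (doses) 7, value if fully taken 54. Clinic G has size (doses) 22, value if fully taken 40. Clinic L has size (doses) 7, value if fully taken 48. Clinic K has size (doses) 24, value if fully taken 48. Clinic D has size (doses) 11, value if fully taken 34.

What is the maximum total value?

Best value per unit of size first: Clinic N 54/7≈7.71, Clinic L 48/7≈6.86, Clinic D 34/11≈3.09, Clinic K 48/24≈2, Clinic G 40/22≈1.82.
Clinic N: take in full, 7 doses for value 54 ; 25 left.
All 7 doses of Clinic L fit (value 48) ; 18 remain.
All 11 doses of Clinic D fit (value 34) ; 7 remain.
7 doses left: a 7/24 share of Clinic K gives 48×7/24 = 14.
Total value = 150.

150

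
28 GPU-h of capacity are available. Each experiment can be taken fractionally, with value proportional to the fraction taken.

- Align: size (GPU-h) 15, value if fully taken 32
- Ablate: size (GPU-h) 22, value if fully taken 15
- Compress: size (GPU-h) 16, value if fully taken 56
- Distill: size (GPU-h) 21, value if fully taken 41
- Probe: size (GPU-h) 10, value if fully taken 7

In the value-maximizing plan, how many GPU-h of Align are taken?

Sort by value density: Compress 56/16≈3.5, Align 32/15≈2.13, Distill 41/21≈1.95, Probe 7/10≈0.7, Ablate 15/22≈0.682.
Take all of Compress (16 GPU-h, value 56) ; 12 GPU-h left.
12 GPU-h left: a 12/15 share of Align gives 32×12/15 = 25.6.

12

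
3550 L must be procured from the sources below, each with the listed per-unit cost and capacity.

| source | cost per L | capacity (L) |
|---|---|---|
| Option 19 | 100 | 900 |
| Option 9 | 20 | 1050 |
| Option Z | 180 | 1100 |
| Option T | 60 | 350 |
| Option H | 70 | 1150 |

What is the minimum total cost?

Use sources in increasing cost order.
Option 9 at 20: take all 1050 L — 2500 still needed.
Option T (60): use full 350 — 2150 L to go.
Take 1150 from Option H at 70 — need 1000 more.
Option 19 at 100: take all 900 L — 100 still needed.
Option Z (180): take the remaining 100 — done.
Cost = 1050×20 + 350×60 + 1150×70 + 900×100 + 100×180 = 230500.

230500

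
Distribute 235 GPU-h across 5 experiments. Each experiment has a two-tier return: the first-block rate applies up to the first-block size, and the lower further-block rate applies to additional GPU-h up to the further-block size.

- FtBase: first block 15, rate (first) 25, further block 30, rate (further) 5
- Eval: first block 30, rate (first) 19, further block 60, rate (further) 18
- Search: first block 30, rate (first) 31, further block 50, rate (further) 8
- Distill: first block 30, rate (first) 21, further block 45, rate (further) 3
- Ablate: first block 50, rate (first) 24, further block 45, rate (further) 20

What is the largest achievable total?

Rank every tier by rate: Search/first 31 > FtBase/first 25 > Ablate/first 24 > Distill/first 21 > Ablate/second 20 > Eval/first 19 > Eval/second 18 > Search/second 8 > FtBase/second 5 > Distill/second 3.
Search first at 31: fill all 30 → 205 left.
FtBase/first (25): +15 → 190 left.
Ablate/first (24): +50 → 140 left.
Distill first at 21: fill all 30 → 110 left.
Ablate second at 20: fill all 45 → 65 left.
Fill Eval first block (30 at 19) → 35 left.
35 remain; put them into Eval second at 18.
Total = 31×30 + 25×15 + 24×50 + 21×30 + 20×45 + 19×30 + 18×35 = 5235.

5235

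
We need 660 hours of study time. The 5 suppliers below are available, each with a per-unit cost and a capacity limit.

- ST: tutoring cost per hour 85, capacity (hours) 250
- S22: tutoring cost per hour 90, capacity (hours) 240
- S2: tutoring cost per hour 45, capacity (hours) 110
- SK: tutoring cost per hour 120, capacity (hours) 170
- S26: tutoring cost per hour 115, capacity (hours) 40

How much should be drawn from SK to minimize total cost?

20

Use suppliers in increasing cost order.
S2 (45): use full 110 → 550 hours to go.
ST (85): use full 250 → 300 hours to go.
Take 240 from S22 at 90 → need 60 more.
S26 at 115: take all 40 hours → 20 still needed.
SK (120): take the remaining 20 → done.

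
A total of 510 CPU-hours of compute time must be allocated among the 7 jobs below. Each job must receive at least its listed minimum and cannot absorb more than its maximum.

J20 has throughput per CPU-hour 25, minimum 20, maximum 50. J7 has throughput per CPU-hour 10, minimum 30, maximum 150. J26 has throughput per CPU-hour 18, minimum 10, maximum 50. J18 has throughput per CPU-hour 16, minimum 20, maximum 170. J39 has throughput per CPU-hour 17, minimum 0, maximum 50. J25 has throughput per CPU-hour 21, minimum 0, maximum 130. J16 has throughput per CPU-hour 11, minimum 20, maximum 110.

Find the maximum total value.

Meeting every minimum uses 20+30+10+20+0+0+20 = 100 CPU-hours, leaving 410.
Highest throughput per CPU-hour first: J20 25 > J25 21 > J26 18 > J39 17 > J18 16 > J16 11 > J7 10.
J20: +30 to 50 (cap) ; 380 left.
Give J25 130 more to hit its cap of 130 ; 250 left.
J26: +40 to 50 (cap) ; 210 left.
Give J39 50 more to hit its cap of 50 ; 160 left.
J18: +150 to 170 (cap) ; 10 left.
Only 10 left; J16 takes them to reach 30.
Total = 25×50 + 10×30 + 18×50 + 16×170 + 17×50 + 21×130 + 11×30 = 9080.

9080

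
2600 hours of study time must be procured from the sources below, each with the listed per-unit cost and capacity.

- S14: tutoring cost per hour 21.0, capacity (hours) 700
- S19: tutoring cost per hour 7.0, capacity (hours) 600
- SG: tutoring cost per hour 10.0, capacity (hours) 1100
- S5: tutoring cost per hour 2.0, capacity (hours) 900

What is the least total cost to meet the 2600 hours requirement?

Cheapest first:
Take 900 from S5 at 2.0 ; need 1700 more.
Take 600 from S19 at 7.0 ; need 1100 more.
Take 1100 from SG at 10.0 ; need 0 more.
S14: unused.
Cost = 900×2.0 + 600×7.0 + 1100×10.0 = 17000.

17000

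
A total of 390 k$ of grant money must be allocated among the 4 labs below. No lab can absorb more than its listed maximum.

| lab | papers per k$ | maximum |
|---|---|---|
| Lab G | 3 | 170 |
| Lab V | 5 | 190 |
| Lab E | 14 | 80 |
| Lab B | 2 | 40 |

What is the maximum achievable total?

Order the labs by papers per k$: Lab E 14 > Lab V 5 > Lab G 3 > Lab B 2.
Lab E: +80 to 80 (cap) — 310 left.
Give Lab V 190 to hit its cap of 190 — 120 left.
Only 120 left; Lab G takes them to reach 120.
Total = 3×120 + 5×190 + 14×80 = 2430.

2430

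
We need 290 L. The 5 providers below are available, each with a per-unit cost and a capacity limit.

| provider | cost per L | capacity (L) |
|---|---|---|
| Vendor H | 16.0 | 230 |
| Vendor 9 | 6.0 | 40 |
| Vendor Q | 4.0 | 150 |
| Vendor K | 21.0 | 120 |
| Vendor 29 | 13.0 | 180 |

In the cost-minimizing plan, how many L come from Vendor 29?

100

Fill from the cheapest provider first.
Vendor Q (4.0): use full 150 → 140 L to go.
Take 40 from Vendor 9 at 6.0 → need 100 more.
Vendor 29 (13.0): take the remaining 100 → done.
Vendor H, Vendor K: unused.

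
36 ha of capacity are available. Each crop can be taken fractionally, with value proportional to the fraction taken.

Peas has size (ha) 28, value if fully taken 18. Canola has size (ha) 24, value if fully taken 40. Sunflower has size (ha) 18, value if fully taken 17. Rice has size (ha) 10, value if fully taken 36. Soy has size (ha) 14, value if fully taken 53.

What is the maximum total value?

109

Best value per unit of size first: Soy 53/14≈3.79, Rice 36/10≈3.6, Canola 40/24≈1.67, Sunflower 17/18≈0.944, Peas 18/28≈0.643.
Soy: take in full, 14 ha for value 53 → 22 left.
Take all of Rice (10 ha, value 36) → 12 ha left.
Only 12 ha remain; take 12/24 of Canola for value 40×12/24 = 20.
Total value = 109.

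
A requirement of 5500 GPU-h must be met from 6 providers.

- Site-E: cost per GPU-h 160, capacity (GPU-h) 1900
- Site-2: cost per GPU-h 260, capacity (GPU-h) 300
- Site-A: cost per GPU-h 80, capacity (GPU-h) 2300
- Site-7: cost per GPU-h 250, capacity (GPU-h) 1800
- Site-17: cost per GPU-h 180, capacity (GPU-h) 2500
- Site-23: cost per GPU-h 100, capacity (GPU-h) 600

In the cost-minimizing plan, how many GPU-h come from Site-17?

700

Cheapest first:
Take 2300 from Site-A at 80 → need 3200 more.
Site-23 at 100: take all 600 GPU-h → 2600 still needed.
Site-E (160): use full 1900 → 700 GPU-h to go.
Take 700 from Site-17 at 180 to finish.
Site-7, Site-2: unused.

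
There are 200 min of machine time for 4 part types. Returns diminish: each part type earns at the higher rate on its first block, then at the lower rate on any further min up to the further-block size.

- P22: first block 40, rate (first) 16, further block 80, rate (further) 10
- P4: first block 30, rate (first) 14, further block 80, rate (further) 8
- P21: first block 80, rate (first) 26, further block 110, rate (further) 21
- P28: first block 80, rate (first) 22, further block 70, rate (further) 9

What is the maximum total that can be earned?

4680

Rank every tier by rate: P21/tier1 26 > P28/tier1 22 > P21/tier2 21 > P22/tier1 16 > P4/tier1 14 > P22/tier2 10 > P28/tier2 9 > P4/tier2 8.
P21 tier1 at 26: fill all 80 → 120 left.
P28/tier1 (22): +80 → 40 left.
P21/tier2: +40 of 110 at 21; pool empty.
Total = 26×80 + 22×80 + 21×40 = 4680.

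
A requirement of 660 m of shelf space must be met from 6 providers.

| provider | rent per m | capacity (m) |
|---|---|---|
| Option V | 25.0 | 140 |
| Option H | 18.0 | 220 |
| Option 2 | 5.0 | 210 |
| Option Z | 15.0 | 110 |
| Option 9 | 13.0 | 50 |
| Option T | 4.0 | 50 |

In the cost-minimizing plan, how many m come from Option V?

20

Use providers in increasing cost order.
Option T (4.0): use full 50 ; 610 m to go.
Option 2 at 5.0: take all 210 m ; 400 still needed.
Option 9 at 13.0: take all 50 m ; 350 still needed.
Option Z at 15.0: take all 110 m ; 240 still needed.
Option H at 18.0: take all 220 m ; 20 still needed.
Take 20 from Option V at 25.0 to finish.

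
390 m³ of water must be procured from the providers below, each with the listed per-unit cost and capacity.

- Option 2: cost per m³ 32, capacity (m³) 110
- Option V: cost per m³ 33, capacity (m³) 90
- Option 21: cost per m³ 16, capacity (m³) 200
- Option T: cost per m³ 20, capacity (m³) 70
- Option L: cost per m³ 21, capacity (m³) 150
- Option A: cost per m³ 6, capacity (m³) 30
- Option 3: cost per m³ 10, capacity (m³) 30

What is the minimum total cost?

6340

Cheapest first:
Take 30 from Option A at 6 → need 360 more.
Take 30 from Option 3 at 10 → need 330 more.
Option 21 at 16: take all 200 m³ → 130 still needed.
Option T (20): use full 70 → 60 m³ to go.
Option L (21): take the remaining 60 → done.
Option 2, Option V: unused.
Cost = 30×6 + 30×10 + 200×16 + 70×20 + 60×21 = 6340.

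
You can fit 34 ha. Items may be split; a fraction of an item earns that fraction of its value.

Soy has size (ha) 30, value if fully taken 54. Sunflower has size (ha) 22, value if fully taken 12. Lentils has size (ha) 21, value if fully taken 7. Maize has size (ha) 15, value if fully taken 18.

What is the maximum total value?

58.8

Rank by value-to-size ratio: Soy 54/30≈1.8, Maize 18/15≈1.2, Sunflower 12/22≈0.545, Lentils 7/21≈0.333.
Take all of Soy (30 ha, value 54) — 4 ha left.
Only 4 ha remain; take 4/15 of Maize for value 18×4/15 = 4.8.
Total value = 58.8.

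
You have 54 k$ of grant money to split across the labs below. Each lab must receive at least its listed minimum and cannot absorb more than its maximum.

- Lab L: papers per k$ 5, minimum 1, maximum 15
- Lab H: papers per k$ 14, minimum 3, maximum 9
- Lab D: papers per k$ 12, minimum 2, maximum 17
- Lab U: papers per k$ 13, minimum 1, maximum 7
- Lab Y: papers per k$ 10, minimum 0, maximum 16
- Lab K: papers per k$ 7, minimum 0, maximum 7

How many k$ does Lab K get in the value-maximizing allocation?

Meeting every minimum uses 1+3+2+1+0+0 = 7 k$, leaving 47.
Rank by papers per k$: Lab H 14 > Lab U 13 > Lab D 12 > Lab Y 10 > Lab K 7 > Lab L 5.
Give Lab H 6 more to hit its cap of 9 → 41 left.
Give Lab U 6 more to hit its cap of 7 → 35 left.
Lab D: +15 to 17 (cap) → 20 left.
Give Lab Y 16 more to hit its cap of 16 → 4 left.
Lab K has room for 7 more but only 4 remain, so it gets 4.

4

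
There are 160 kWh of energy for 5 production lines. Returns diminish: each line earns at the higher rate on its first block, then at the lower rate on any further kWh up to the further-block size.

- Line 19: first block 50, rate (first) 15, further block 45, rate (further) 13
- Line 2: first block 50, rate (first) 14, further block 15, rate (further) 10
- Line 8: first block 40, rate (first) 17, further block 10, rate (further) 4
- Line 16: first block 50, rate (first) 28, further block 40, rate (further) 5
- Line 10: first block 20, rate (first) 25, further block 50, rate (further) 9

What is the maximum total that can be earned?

3330

Treat each block as its own option and order by rate: Line 16/tier1 28 > Line 10/tier1 25 > Line 8/tier1 17 > Line 19/tier1 15 > Line 2/tier1 14 > Line 19/tier2 13 > Line 2/tier2 10 > Line 10/tier2 9 > Line 16/tier2 5 > Line 8/tier2 4.
Line 16 tier1 at 28: fill all 50 ; 110 left.
Fill Line 10 tier1 block (20 at 25) ; 90 left.
Fill Line 8 tier1 block (40 at 17) ; 50 left.
Line 19/tier1 (15): +50 ; 0 left.
Total = 28×50 + 25×20 + 17×40 + 15×50 = 3330.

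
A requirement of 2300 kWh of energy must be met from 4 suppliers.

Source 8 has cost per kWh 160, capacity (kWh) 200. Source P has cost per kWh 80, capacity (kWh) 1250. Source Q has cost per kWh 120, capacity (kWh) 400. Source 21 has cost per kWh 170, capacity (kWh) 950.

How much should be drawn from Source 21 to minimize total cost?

Fill from the cheapest supplier first.
Take 1250 from Source P at 80 → need 1050 more.
Source Q (120): use full 400 → 650 kWh to go.
Source 8 (160): use full 200 → 450 kWh to go.
Source 21 at 170: take 450 of its 950 → requirement met.

450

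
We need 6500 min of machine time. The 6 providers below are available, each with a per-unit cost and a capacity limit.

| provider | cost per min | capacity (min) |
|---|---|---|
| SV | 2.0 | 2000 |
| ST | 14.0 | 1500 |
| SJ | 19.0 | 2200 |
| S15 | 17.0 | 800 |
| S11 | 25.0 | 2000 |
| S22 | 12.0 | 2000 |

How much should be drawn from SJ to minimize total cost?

Fill from the cheapest provider first.
Take 2000 from SV at 2.0 — need 4500 more.
S22 (12.0): use full 2000 — 2500 min to go.
ST (14.0): use full 1500 — 1000 min to go.
S15 at 17.0: take all 800 min — 200 still needed.
Take 200 from SJ at 19.0 to finish.
S11: unused.

200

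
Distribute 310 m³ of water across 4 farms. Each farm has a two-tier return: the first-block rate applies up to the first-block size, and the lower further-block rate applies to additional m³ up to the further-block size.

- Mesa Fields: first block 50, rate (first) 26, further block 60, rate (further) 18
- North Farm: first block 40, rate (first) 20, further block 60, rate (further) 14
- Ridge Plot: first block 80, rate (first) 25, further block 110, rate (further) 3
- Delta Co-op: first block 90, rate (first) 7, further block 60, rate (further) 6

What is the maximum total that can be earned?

Treat each block as its own option and order by rate: Mesa Fields/tier1 26 > Ridge Plot/tier1 25 > North Farm/tier1 20 > Mesa Fields/tier2 18 > North Farm/tier2 14 > Delta Co-op/tier1 7 > Delta Co-op/tier2 6 > Ridge Plot/tier2 3.
Mesa Fields/tier1 (26): +50 ; 260 left.
Ridge Plot tier1 at 25: fill all 80 ; 180 left.
North Farm/tier1 (20): +40 ; 140 left.
Mesa Fields/tier2 (18): +60 ; 80 left.
North Farm/tier2 (14): +60 ; 20 left.
Delta Co-op tier1 at 7: only 20 left, fill 20.
Total = 26×50 + 25×80 + 20×40 + 18×60 + 14×60 + 7×20 = 6160.

6160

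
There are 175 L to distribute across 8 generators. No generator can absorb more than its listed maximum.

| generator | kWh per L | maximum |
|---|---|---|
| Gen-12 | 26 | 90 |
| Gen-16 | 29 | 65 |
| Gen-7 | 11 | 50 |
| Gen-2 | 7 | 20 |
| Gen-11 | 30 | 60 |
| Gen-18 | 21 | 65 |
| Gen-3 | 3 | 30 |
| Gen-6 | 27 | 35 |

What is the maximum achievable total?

5020

Highest kWh per L first: Gen-11 30 > Gen-16 29 > Gen-6 27 > Gen-12 26 > Gen-18 21 > Gen-7 11 > Gen-2 7 > Gen-3 3.
Give Gen-11 60 to hit its cap of 60 → 115 left.
Gen-16 takes 65 to reach its cap of 65 → 50 left.
Gen-6: +35 to 35 (cap) → 15 left.
Gen-12 has room for 90 but only 15 remain, so it gets 15.
Total = 26×15 + 29×65 + 30×60 + 27×35 = 5020.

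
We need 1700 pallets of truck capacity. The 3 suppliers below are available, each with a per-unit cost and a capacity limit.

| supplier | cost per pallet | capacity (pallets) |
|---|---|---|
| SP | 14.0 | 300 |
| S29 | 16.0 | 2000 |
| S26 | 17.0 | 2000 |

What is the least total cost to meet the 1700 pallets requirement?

Fill from the cheapest supplier first.
SP at 14.0: take all 300 pallets → 1400 still needed.
S29 at 16.0: take 1400 of its 2000 → requirement met.
S26: unused.
Cost = 300×14.0 + 1400×16.0 = 26600.

26600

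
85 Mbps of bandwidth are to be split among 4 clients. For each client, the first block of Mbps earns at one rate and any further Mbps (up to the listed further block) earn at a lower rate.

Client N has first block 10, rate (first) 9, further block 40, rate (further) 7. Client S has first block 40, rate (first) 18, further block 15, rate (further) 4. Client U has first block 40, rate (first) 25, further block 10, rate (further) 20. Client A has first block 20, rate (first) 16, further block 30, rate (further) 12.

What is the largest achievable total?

1830

Rank every tier by rate: Client U/T1 25 > Client U/T2 20 > Client S/T1 18 > Client A/T1 16 > Client A/T2 12 > Client N/T1 9 > Client N/T2 7 > Client S/T2 4.
Fill Client U T1 block (40 at 25) → 45 left.
Client U/T2 (20): +10 → 35 left.
Client S/T1: +35 of 40 at 18; pool empty.
Total = 25×40 + 20×10 + 18×35 = 1830.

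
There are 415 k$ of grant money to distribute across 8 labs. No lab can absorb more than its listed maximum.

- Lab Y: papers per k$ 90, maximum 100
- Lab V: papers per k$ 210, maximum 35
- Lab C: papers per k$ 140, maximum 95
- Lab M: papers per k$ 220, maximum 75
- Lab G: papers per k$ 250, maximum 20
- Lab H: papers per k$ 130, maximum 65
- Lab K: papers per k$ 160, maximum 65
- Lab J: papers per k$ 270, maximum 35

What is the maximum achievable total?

72700

Rank by papers per k$: Lab J 270 > Lab G 250 > Lab M 220 > Lab V 210 > Lab K 160 > Lab C 140 > Lab H 130 > Lab Y 90.
Lab J takes 35 to reach its cap of 35 ; 380 left.
Lab G takes 20 to reach its cap of 20 ; 360 left.
Lab M: +75 to 75 (cap) ; 285 left.
Lab V takes 35 to reach its cap of 35 ; 250 left.
Give Lab K 65 to hit its cap of 65 ; 185 left.
Lab C: +95 to 95 (cap) ; 90 left.
Lab H: +65 to 65 (cap) ; 25 left.
Lab Y: +25 (room for 100) → 25. Pool exhausted.
Total = 90×25 + 210×35 + 140×95 + 220×75 + 250×20 + 130×65 + 160×65 + 270×35 = 72700.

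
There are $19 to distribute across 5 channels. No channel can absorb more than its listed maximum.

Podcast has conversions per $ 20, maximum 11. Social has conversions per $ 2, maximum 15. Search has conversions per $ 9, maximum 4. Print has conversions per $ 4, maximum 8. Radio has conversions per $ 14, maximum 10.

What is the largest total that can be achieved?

Order the channels by conversions per $: Podcast 20 > Radio 14 > Search 9 > Print 4 > Social 2.
Podcast takes 11 to reach its cap of 11 — 8 left.
Radio has room for 10 but only 8 remain, so it gets 8.
Total = 20×11 + 14×8 = 332.

332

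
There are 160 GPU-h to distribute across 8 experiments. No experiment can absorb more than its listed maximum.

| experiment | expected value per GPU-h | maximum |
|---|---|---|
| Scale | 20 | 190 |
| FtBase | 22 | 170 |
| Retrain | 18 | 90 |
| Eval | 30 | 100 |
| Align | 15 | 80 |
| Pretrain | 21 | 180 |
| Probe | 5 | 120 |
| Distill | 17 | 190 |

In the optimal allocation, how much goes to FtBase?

Order the experiments by expected value per GPU-h: Eval 30 > FtBase 22 > Pretrain 21 > Scale 20 > Retrain 18 > Distill 17 > Align 15 > Probe 5.
Eval: +100 to 100 (cap) — 60 left.
Only 60 left; FtBase takes them to reach 60.

60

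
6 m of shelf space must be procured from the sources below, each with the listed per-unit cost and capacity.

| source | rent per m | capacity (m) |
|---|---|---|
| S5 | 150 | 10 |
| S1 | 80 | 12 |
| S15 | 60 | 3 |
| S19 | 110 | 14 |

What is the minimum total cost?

420

Fill from the cheapest source first.
Take 3 from S15 at 60 ; need 3 more.
S1 at 80: take 3 of its 12 ; requirement met.
S19, S5: unused.
Cost = 3×60 + 3×80 = 420.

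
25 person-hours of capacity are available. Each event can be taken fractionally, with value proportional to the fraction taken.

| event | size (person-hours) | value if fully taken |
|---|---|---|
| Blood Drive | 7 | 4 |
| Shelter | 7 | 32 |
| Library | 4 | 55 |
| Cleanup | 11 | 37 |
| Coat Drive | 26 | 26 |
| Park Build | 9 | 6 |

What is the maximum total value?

Sort by value density: Library 55/4≈13.8, Shelter 32/7≈4.57, Cleanup 37/11≈3.36, Coat Drive 26/26≈1, Park Build 6/9≈0.667, Blood Drive 4/7≈0.571.
Take all of Library (4 person-hours, value 55) ; 21 person-hours left.
All 7 person-hours of Shelter fit (value 32) ; 14 remain.
Take all of Cleanup (11 person-hours, value 37) ; 3 person-hours left.
Fill the last 3 person-hours with part of Coat Drive: 3/26 of it earns 3.
Total value = 127.

127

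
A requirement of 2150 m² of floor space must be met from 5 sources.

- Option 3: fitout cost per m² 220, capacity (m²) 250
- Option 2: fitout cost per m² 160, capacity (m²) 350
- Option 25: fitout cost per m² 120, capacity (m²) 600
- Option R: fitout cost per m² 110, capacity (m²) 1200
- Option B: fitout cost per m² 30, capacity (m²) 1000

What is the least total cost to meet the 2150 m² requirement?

Fill from the cheapest source first.
Option B at 30: take all 1000 m² — 1150 still needed.
Option R at 110: take 1150 of its 1200 — requirement met.
Option 25, Option 2, Option 3: unused.
Cost = 1000×30 + 1150×110 = 156500.

156500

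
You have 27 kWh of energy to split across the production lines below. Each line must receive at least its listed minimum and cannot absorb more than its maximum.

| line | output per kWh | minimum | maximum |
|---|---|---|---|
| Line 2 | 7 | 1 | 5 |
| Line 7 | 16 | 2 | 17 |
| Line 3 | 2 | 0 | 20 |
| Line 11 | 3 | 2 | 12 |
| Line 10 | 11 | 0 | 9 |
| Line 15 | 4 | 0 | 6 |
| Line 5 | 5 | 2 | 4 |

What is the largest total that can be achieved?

350

Meeting every minimum uses 1+2+0+2+0+0+2 = 7 kWh, leaving 20.
Order the production lines by output per kWh: Line 7 16 > Line 10 11 > Line 2 7 > Line 5 5 > Line 15 4 > Line 11 3 > Line 3 2.
Give Line 7 15 more to hit its cap of 17 ; 5 left.
Line 10: +5 (room for 9) → 5. Pool exhausted.
Total = 7×1 + 16×17 + 3×2 + 11×5 + 5×2 = 350.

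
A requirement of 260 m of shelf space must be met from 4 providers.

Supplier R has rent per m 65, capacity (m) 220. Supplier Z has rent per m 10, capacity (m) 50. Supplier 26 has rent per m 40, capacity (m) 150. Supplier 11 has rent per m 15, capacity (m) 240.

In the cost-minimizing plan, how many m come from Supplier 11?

210

Use providers in increasing cost order.
Supplier Z at 10: take all 50 m → 210 still needed.
Supplier 11 (15): take the remaining 210 → done.
Supplier 26, Supplier R: unused.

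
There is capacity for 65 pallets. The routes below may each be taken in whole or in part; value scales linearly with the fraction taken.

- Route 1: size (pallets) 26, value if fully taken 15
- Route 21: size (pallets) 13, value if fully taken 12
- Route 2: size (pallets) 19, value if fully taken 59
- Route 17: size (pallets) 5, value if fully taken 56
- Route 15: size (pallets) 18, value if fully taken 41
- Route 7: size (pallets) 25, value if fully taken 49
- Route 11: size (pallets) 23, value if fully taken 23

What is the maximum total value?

201.08

Rank by value-to-size ratio: Route 17 56/5≈11.2, Route 2 59/19≈3.11, Route 15 41/18≈2.28, Route 7 49/25≈1.96, Route 11 23/23≈1, Route 21 12/13≈0.923, Route 1 15/26≈0.577.
All 5 pallets of Route 17 fit (value 56) → 60 remain.
Route 2: take in full, 19 pallets for value 59 → 41 left.
Take all of Route 15 (18 pallets, value 41) → 23 pallets left.
23 pallets left: a 23/25 share of Route 7 gives 49×23/25 = 45.08.
Total value = 201.08.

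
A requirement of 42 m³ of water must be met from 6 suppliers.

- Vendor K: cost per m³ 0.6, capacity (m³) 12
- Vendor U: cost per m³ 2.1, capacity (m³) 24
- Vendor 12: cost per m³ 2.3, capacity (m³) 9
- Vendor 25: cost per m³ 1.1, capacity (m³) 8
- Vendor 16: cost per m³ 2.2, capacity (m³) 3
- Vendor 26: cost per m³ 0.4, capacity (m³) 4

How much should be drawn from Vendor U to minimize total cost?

Fill from the cheapest supplier first.
Vendor 26 (0.4): use full 4 → 38 m³ to go.
Vendor K at 0.6: take all 12 m³ → 26 still needed.
Vendor 25 at 1.1: take all 8 m³ → 18 still needed.
Vendor U (2.1): take the remaining 18 → done.
Vendor 16, Vendor 12: unused.

18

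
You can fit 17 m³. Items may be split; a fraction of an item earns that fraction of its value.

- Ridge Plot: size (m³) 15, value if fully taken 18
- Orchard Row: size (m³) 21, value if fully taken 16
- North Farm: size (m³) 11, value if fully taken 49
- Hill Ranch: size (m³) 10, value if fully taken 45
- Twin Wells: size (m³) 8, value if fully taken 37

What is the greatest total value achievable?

77.5

Rank by value-to-size ratio: Twin Wells 37/8≈4.62, Hill Ranch 45/10≈4.5, North Farm 49/11≈4.45, Ridge Plot 18/15≈1.2, Orchard Row 16/21≈0.762.
All 8 m³ of Twin Wells fit (value 37) → 9 remain.
Fill the last 9 m³ with part of Hill Ranch: 9/10 of it earns 40.5.
Total value = 77.5.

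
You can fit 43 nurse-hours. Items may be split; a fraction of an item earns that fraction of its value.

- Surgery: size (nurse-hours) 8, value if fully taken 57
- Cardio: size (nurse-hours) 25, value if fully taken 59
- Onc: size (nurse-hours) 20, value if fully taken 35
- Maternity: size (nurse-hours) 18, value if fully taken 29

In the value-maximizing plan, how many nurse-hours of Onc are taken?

Sort by value density: Surgery 57/8≈7.12, Cardio 59/25≈2.36, Onc 35/20≈1.75, Maternity 29/18≈1.61.
Surgery: take in full, 8 nurse-hours for value 57 — 35 left.
Take all of Cardio (25 nurse-hours, value 59) — 10 nurse-hours left.
10 nurse-hours left: a 10/20 share of Onc gives 35×10/20 = 17.5.

10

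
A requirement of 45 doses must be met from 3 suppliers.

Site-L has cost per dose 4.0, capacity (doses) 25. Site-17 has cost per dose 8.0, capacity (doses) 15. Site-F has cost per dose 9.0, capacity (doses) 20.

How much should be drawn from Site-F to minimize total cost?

5

Use suppliers in increasing cost order.
Site-L (4.0): use full 25 → 20 doses to go.
Site-17 (8.0): use full 15 → 5 doses to go.
Take 5 from Site-F at 9.0 to finish.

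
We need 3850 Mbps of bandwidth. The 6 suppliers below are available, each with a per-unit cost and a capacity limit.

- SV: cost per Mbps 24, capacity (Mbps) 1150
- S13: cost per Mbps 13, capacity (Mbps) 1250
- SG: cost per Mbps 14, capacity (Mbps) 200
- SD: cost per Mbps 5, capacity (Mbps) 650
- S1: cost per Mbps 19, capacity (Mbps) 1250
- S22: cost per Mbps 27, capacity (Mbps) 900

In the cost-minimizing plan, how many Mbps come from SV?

Fill from the cheapest supplier first.
Take 650 from SD at 5 → need 3200 more.
Take 1250 from S13 at 13 → need 1950 more.
Take 200 from SG at 14 → need 1750 more.
Take 1250 from S1 at 19 → need 500 more.
SV (24): take the remaining 500 → done.
S22: unused.

500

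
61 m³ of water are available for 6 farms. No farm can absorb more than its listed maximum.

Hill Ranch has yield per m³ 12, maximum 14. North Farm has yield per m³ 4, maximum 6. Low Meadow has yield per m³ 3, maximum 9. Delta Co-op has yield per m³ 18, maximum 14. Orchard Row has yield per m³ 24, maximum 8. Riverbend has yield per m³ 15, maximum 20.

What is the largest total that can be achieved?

932

Order the farms by yield per m³: Orchard Row 24 > Delta Co-op 18 > Riverbend 15 > Hill Ranch 12 > North Farm 4 > Low Meadow 3.
Orchard Row takes 8 to reach its cap of 8 — 53 left.
Delta Co-op takes 14 to reach its cap of 14 — 39 left.
Riverbend: +20 to 20 (cap) — 19 left.
Give Hill Ranch 14 to hit its cap of 14 — 5 left.
North Farm has room for 6 but only 5 remain, so it gets 5.
Total = 12×14 + 4×5 + 18×14 + 24×8 + 15×20 = 932.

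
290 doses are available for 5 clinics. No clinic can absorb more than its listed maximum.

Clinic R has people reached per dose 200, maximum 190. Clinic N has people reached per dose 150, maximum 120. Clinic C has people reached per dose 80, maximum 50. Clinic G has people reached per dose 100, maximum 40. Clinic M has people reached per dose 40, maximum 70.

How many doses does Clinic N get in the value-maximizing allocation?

Highest people reached per dose first: Clinic R 200 > Clinic N 150 > Clinic G 100 > Clinic C 80 > Clinic M 40.
Clinic R: +190 to 190 (cap) — 100 left.
Clinic N: +100 (room for 120) → 100. Pool exhausted.

100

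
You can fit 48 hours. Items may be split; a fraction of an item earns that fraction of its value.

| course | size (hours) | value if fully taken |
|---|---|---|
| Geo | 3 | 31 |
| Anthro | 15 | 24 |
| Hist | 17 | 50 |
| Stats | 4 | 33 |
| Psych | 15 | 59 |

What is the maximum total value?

Best value per unit of size first: Geo 31/3≈10.3, Stats 33/4≈8.25, Psych 59/15≈3.93, Hist 50/17≈2.94, Anthro 24/15≈1.6.
Geo: take in full, 3 hours for value 31 → 45 left.
All 4 hours of Stats fit (value 33) → 41 remain.
Psych: take in full, 15 hours for value 59 → 26 left.
Take all of Hist (17 hours, value 50) → 9 hours left.
Only 9 hours remain; take 9/15 of Anthro for value 24×9/15 = 14.4.
Total value = 187.4.

187.4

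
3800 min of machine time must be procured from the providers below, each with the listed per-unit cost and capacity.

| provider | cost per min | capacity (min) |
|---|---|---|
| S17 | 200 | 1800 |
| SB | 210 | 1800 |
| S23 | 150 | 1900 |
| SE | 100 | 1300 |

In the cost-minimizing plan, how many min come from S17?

600

Fill from the cheapest provider first.
SE (100): use full 1300 ; 2500 min to go.
Take 1900 from S23 at 150 ; need 600 more.
S17 (200): take the remaining 600 ; done.
SB: unused.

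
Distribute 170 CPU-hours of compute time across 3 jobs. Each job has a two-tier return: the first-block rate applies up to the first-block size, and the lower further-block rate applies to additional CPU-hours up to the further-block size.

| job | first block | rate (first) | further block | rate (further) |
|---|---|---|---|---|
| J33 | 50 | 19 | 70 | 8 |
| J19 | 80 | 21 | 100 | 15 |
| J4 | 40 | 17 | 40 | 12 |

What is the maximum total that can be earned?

3310

Treat each block as its own option and order by rate: J19/T1 21 > J33/T1 19 > J4/T1 17 > J19/T2 15 > J4/T2 12 > J33/T2 8.
Fill J19 T1 block (80 at 21) → 90 left.
Fill J33 T1 block (50 at 19) → 40 left.
J4/T1 (17): +40 → 0 left.
Total = 21×80 + 19×50 + 17×40 = 3310.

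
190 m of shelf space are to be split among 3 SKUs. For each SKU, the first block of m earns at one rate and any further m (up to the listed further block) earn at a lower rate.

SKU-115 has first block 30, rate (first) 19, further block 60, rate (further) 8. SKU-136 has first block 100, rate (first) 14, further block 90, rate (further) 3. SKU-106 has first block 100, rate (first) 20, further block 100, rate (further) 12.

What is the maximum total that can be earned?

Rank every tier by rate: SKU-106/T1 20 > SKU-115/T1 19 > SKU-136/T1 14 > SKU-106/T2 12 > SKU-115/T2 8 > SKU-136/T2 3.
Fill SKU-106 T1 block (100 at 20) — 90 left.
Fill SKU-115 T1 block (30 at 19) — 60 left.
60 remain; put them into SKU-136 T1 at 14.
Total = 20×100 + 19×30 + 14×60 = 3410.

3410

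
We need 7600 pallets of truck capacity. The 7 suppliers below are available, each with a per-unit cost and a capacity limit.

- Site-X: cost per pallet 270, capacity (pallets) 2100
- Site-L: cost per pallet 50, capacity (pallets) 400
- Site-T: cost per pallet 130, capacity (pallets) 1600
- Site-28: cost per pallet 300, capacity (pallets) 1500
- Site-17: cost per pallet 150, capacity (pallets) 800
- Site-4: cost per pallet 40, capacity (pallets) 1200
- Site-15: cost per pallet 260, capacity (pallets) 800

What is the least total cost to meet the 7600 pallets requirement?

Use suppliers in increasing cost order.
Take 1200 from Site-4 at 40 → need 6400 more.
Site-L at 50: take all 400 pallets → 6000 still needed.
Site-T at 130: take all 1600 pallets → 4400 still needed.
Site-17 at 150: take all 800 pallets → 3600 still needed.
Site-15 (260): use full 800 → 2800 pallets to go.
Site-X at 270: take all 2100 pallets → 700 still needed.
Site-28 (300): take the remaining 700 → done.
Cost = 1200×40 + 400×50 + 1600×130 + 800×150 + 800×260 + 2100×270 + 700×300 = 1381000.

1381000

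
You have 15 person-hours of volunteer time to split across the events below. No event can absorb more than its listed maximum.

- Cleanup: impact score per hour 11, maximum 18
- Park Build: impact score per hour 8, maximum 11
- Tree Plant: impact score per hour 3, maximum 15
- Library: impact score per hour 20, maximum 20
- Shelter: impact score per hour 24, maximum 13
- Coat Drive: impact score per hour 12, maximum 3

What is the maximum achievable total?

352

Rank by impact score per hour: Shelter 24 > Library 20 > Coat Drive 12 > Cleanup 11 > Park Build 8 > Tree Plant 3.
Shelter: +13 to 13 (cap) — 2 left.
Only 2 left; Library takes them to reach 2.
Total = 20×2 + 24×13 = 352.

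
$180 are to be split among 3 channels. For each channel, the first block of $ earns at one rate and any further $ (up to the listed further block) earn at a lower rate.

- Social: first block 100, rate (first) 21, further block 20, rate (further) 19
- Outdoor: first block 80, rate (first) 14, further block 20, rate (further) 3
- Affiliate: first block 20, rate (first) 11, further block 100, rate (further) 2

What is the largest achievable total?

Order all 6 blocks by rate: Social/T1 21 > Social/T2 19 > Outdoor/T1 14 > Affiliate/T1 11 > Outdoor/T2 3 > Affiliate/T2 2.
Social T1 at 21: fill all 100 → 80 left.
Social/T2 (19): +20 → 60 left.
60 remain; put them into Outdoor T1 at 14.
Total = 21×100 + 19×20 + 14×60 = 3320.

3320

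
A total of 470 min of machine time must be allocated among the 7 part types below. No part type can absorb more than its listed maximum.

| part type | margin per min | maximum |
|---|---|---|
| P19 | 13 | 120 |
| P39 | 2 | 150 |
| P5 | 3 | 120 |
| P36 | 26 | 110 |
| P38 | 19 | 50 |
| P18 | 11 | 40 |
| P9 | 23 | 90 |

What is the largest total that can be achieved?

Order the part types by margin per min: P36 26 > P9 23 > P38 19 > P19 13 > P18 11 > P5 3 > P39 2.
P36: +110 to 110 (cap) ; 360 left.
Give P9 90 to hit its cap of 90 ; 270 left.
P38: +50 to 50 (cap) ; 220 left.
P19: +120 to 120 (cap) ; 100 left.
P18: +40 to 40 (cap) ; 60 left.
P5 has room for 120 but only 60 remain, so it gets 60.
Total = 13×120 + 3×60 + 26×110 + 19×50 + 11×40 + 23×90 = 8060.

8060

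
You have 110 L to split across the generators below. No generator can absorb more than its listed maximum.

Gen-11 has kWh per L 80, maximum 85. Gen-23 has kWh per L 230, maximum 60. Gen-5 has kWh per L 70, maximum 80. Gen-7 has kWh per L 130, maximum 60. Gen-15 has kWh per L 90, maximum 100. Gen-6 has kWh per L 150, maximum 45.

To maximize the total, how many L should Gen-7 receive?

Highest kWh per L first: Gen-23 230 > Gen-6 150 > Gen-7 130 > Gen-15 90 > Gen-11 80 > Gen-5 70.
Gen-23 takes 60 to reach its cap of 60 — 50 left.
Gen-6: +45 to 45 (cap) — 5 left.
Gen-7: +5 (room for 60) → 5. Pool exhausted.

5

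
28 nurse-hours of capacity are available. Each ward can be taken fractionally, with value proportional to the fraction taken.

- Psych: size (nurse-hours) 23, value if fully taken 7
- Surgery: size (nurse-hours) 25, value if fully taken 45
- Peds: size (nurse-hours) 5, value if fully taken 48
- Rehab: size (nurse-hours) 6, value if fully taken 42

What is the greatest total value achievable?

120.6

Best value per unit of size first: Peds 48/5≈9.6, Rehab 42/6≈7, Surgery 45/25≈1.8, Psych 7/23≈0.304.
Take all of Peds (5 nurse-hours, value 48) → 23 nurse-hours left.
Rehab: take in full, 6 nurse-hours for value 42 → 17 left.
Only 17 nurse-hours remain; take 17/25 of Surgery for value 45×17/25 = 30.6.
Total value = 120.6.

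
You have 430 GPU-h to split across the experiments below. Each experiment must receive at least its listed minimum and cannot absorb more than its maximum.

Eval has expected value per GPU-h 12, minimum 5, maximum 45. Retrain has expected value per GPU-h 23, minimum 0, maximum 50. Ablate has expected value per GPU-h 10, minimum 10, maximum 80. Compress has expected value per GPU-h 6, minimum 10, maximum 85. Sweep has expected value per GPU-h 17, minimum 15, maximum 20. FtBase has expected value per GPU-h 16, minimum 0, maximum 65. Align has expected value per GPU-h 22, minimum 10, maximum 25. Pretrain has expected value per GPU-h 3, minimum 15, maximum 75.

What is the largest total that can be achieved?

Meeting every minimum uses 5+0+10+10+15+0+10+15 = 65 GPU-h, leaving 365.
Highest expected value per GPU-h first: Retrain 23 > Align 22 > Sweep 17 > FtBase 16 > Eval 12 > Ablate 10 > Compress 6 > Pretrain 3.
Give Retrain 50 more to hit its cap of 50 — 315 left.
Align takes 15 more to reach its cap of 25 — 300 left.
Give Sweep 5 more to hit its cap of 20 — 295 left.
Give FtBase 65 more to hit its cap of 65 — 230 left.
Give Eval 40 more to hit its cap of 45 — 190 left.
Ablate: +70 to 80 (cap) — 120 left.
Compress takes 75 more to reach its cap of 85 — 45 left.
Pretrain: +45 (room for 60) → 60. Pool exhausted.
Total = 12×45 + 23×50 + 10×80 + 6×85 + 17×20 + 16×65 + 22×25 + 3×60 = 5110.

5110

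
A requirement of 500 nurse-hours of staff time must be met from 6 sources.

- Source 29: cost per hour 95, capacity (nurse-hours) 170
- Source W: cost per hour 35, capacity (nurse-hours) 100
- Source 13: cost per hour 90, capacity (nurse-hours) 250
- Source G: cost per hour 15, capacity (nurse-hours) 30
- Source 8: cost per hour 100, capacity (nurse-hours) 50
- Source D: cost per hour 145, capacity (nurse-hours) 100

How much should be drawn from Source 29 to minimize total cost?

Use sources in increasing cost order.
Source G at 15: take all 30 nurse-hours — 470 still needed.
Take 100 from Source W at 35 — need 370 more.
Take 250 from Source 13 at 90 — need 120 more.
Source 29 at 95: take 120 of its 170 — requirement met.
Source 8, Source D: unused.

120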